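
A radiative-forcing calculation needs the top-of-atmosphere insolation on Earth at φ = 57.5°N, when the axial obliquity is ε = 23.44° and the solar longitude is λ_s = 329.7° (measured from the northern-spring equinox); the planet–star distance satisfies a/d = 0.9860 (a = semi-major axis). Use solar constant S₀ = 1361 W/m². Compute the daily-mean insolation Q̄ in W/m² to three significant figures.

Q̄ ≈ 121 W/m²

Solar declination: sin δ = sin ε · sin λ_s = sin 23.44° × sin 329.7° = -0.20070, so δ = -11.578°.
cos H₀ = −tan(+57.5°) tan(-11.578°) = 0.3216, H₀ = 1.2434 rad.
Bracket: H₀ sin φ sin δ + cos φ cos δ sin H₀ = 1.2434×0.84339×-0.20070 + 0.53730×0.97965×0.94689 = -0.210468 + 0.498411 = 0.287943.
Inverse-square distance factor (a/d)² = 0.9860² = 0.972196.
Q̄ = (S₀/π) × 0.972196 × [bracket] = (1361/π) × 0.972196 × 0.287943 = 121.3 W/m².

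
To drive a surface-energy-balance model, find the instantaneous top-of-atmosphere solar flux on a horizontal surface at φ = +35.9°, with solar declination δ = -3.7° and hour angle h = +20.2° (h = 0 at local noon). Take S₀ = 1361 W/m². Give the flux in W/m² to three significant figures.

981 W/m²

cos θ_z = sin φ sin δ + cos φ cos δ cos h = -0.037840 + 0.758634 = 0.720794.
Flux = S₀ · cos θ_z = 1361 × 0.720794 = 981.0 W/m².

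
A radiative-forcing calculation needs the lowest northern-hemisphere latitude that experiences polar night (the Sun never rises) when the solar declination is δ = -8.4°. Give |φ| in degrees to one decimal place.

|φ| = 81.6°

Polar night requires cos H₀ = −tan φ tan δ ≥ 1, i.e. tan φ tan δ ≤ −1.
The boundary is |tan φ| · |tan δ| = 1, so |φ| = 90° − |δ| = 90° − 8.4° = 81.6° in the northern hemisphere.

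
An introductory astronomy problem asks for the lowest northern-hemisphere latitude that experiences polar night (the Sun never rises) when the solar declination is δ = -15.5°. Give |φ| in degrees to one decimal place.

Polar night requires cos H₀ = −tan φ tan δ ≥ 1, i.e. tan φ tan δ ≤ −1.
The boundary is |tan φ| · |tan δ| = 1, so |φ| = 90° − |δ| = 90° − 15.5° = 74.5° in the northern hemisphere.

|φ| = 74.5°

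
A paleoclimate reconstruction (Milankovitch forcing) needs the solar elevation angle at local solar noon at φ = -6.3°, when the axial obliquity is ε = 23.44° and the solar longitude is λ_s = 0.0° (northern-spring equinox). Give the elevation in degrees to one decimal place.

Solar declination: sin δ = sin ε · sin λ_s = sin 23.44° × sin 0.0° = 0.00000, so δ = +0.000°.
At local noon the hour angle is zero, so the zenith angle equals |φ − δ| = |-6.3° − (+0.000°)| = 6.300°.
Elevation = 90° − 6.300° = 83.7°.

83.7°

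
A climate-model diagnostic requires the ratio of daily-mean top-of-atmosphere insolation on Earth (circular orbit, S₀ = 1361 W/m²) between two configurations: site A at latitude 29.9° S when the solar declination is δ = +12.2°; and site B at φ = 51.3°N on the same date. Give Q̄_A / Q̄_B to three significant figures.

— Configuration A (φ=-29.9°):
cos H₀ = −tan(-29.9°) tan(+12.200°) = 0.1243, H₀ = 1.4461 rad.
Bracket: H₀ sin φ sin δ + cos φ cos δ sin H₀ = 1.4461×-0.49849×0.21132 + 0.86690×0.97742×0.99224 = -0.152333 + 0.840750 = 0.688417.
Q̄ = (S₀/π) × [bracket] = (1361/π) × 0.688417 = 298.24 W/m².
— Configuration B (φ=+51.3°):
cos H₀ = −tan(+51.3°) tan(+12.200°) = -0.2699, H₀ = 1.8441 rad.
Bracket: H₀ sin φ sin δ + cos φ cos δ sin H₀ = 1.8441×0.78043×0.21132 + 0.62524×0.97742×0.96290 = 0.304130 + 0.588449 = 0.892579.
Q̄ = (S₀/π) × [bracket] = (1361/π) × 0.892579 = 386.68 W/m².
Ratio Q̄_A / Q̄_B = 298.24 / 386.68 = 0.7713.

Q̄_A / Q̄_B ≈ 0.771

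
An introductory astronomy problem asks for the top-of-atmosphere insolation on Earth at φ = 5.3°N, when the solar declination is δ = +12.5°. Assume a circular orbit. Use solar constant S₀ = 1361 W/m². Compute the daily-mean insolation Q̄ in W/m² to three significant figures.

Q̄ ≈ 435 W/m²

cos H₀ = −tan(+5.3°) tan(+12.500°) = -0.0206, H₀ = 1.5914 rad.
Bracket: H₀ sin φ sin δ + cos φ cos δ sin H₀ = 1.5914×0.09237×0.21644 + 0.99572×0.97630×0.99979 = 0.031816 + 0.971917 = 1.003733.
Q̄ = (S₀/π) × [bracket] = (1361/π) × 1.003733 = 434.8 W/m².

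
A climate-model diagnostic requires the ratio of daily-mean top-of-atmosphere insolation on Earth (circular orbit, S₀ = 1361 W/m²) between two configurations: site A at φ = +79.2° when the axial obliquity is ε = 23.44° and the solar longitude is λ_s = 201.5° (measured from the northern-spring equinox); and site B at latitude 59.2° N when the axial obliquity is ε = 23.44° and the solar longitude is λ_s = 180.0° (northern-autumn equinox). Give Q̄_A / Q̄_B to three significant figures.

— Configuration A (φ=+79.2°):
Solar declination: sin δ = sin ε · sin λ_s = sin 23.44° × sin 201.5° = -0.14579, so δ = -8.383°.
cos H₀ = −tan(+79.2°) tan(-8.383°) = 0.7725, H₀ = 0.6880 rad.
Bracket: H₀ sin φ sin δ + cos φ cos δ sin H₀ = 0.6880×0.98229×-0.14579 + 0.18738×0.98932×0.63500 = -0.098527 + 0.117716 = 0.019189.
Q̄ = (S₀/π) × [bracket] = (1361/π) × 0.019189 = 8.3131 W/m².
— Configuration B (φ=+59.2°):
Solar declination: sin δ = sin ε · sin λ_s = sin 23.44° × sin 180.0° = 0.00000, so δ = +0.000°.
cos H₀ = −tan(+59.2°) tan(+0.000°) = -0.0000, H₀ = 1.5708 rad.
Bracket: H₀ sin φ sin δ + cos φ cos δ sin H₀ = 1.5708×0.85896×0.00000 + 0.51204×1.00000×1.00000 = 0.000000 + 0.512040 = 0.512040.
Q̄ = (S₀/π) × [bracket] = (1361/π) × 0.512040 = 221.83 W/m².
Ratio Q̄_A / Q̄_B = 8.3131 / 221.83 = 0.03748.

Q̄_A / Q̄_B ≈ 0.0375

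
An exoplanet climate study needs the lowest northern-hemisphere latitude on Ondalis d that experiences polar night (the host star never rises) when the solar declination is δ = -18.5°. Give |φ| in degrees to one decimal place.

|φ| = 71.5°

Polar night requires cos H₀ = −tan φ tan δ ≥ 1, i.e. tan φ tan δ ≤ −1.
The boundary is |tan φ| · |tan δ| = 1, so |φ| = 90° − |δ| = 90° − 18.5° = 71.5° in the northern hemisphere.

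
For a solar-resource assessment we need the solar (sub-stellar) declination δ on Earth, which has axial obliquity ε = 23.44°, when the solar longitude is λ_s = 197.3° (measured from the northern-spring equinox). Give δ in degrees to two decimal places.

sin δ = sin ε · sin λ_s = sin 23.44° × sin 197.3° = -0.118292.
δ = arcsin(-0.118292) = -6.79°.

δ = -6.79°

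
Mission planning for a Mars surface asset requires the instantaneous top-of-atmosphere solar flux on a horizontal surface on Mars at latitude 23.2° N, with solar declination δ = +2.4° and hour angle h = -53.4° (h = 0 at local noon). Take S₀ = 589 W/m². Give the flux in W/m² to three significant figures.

332 W/m²

cos θ_z = sin φ sin δ + cos φ cos δ cos h = 0.016497 + 0.547531 = 0.564028.
Flux = S₀ · cos θ_z = 589 × 0.564028 = 332.2 W/m².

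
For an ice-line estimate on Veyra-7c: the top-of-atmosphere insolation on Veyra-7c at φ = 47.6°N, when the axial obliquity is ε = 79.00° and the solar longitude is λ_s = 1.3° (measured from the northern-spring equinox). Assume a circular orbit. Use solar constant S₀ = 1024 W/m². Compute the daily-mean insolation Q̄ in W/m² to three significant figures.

Solar declination: sin δ = sin ε · sin λ_s = sin 79.00° × sin 1.3° = 0.02227, so δ = +1.276°.
cos H₀ = −tan(+47.6°) tan(+1.276°) = -0.0244, H₀ = 1.5952 rad.
Bracket: H₀ sin φ sin δ + cos φ cos δ sin H₀ = 1.5952×0.73846×0.02227 + 0.67430×0.99975×0.99970 = 0.026234 + 0.673929 = 0.700163.
Q̄ = (S₀/π) × [bracket] = (1024/π) × 0.700163 = 228.2 W/m².

Q̄ ≈ 228 W/m²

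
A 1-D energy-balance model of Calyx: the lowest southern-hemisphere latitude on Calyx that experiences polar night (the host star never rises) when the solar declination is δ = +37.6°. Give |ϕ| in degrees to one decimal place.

|ϕ| = 52.4°

Polar night requires cos h₀ = −tan ϕ tan δ ≥ 1, i.e. tan ϕ tan δ ≤ −1.
The boundary is |tan ϕ| · |tan δ| = 1, so |ϕ| = 90° − |δ| = 90° − 37.6° = 52.4° in the southern hemisphere.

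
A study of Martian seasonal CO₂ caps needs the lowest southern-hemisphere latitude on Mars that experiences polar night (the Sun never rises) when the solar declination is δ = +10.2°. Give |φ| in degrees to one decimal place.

|φ| = 79.8°

Polar night requires cos H₀ = −tan φ tan δ ≥ 1, i.e. tan φ tan δ ≤ −1.
The boundary is |tan φ| · |tan δ| = 1, so |φ| = 90° − |δ| = 90° − 10.2° = 79.8° in the southern hemisphere.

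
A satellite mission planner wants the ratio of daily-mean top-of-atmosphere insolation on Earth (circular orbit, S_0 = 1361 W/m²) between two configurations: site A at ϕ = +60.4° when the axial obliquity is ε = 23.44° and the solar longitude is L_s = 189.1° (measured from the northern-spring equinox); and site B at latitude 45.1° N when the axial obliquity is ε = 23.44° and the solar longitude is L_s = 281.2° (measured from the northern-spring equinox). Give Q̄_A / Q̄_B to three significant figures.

Q̄_A / Q̄_B ≈ 1.49

— Configuration A (ϕ=+60.4°):
Solar declination: sin δ = sin ε · sin L_s = sin 23.44° × sin 189.1° = -0.06291, so δ = -3.607°.
cos h₀ = −tan(+60.4°) tan(-3.607°) = 0.1110, h₀ = 1.4596 rad.
Bracket: h₀ sin ϕ sin δ + cos ϕ cos δ sin h₀ = 1.4596×0.86949×-0.06291 + 0.49394×0.99802×0.99382 = -0.079840 + 0.489915 = 0.410075.
Q̄ = (S_0/π) × [bracket] = (1361/π) × 0.410075 = 177.65 W/m².
— Configuration B (ϕ=+45.1°):
Solar declination: sin δ = sin ε · sin L_s = sin 23.44° × sin 281.2° = -0.39021, so δ = -22.968°.
cos h₀ = −tan(+45.1°) tan(-22.968°) = 0.4253, h₀ = 1.1315 rad.
Bracket: h₀ sin ϕ sin δ + cos ϕ cos δ sin h₀ = 1.1315×0.70834×-0.39021 + 0.70587×0.92072×0.90506 = -0.312748 + 0.588206 = 0.275458.
Q̄ = (S_0/π) × [bracket] = (1361/π) × 0.275458 = 119.33 W/m².
Ratio Q̄_A / Q̄_B = 177.65 / 119.33 = 1.489.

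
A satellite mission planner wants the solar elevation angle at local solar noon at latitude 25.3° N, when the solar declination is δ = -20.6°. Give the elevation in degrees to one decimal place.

At local noon the hour angle is zero, so the zenith angle equals |φ − δ| = |+25.3° − (-20.600°)| = 45.900°.
Elevation = 90° − 45.900° = 44.1°.

44.1°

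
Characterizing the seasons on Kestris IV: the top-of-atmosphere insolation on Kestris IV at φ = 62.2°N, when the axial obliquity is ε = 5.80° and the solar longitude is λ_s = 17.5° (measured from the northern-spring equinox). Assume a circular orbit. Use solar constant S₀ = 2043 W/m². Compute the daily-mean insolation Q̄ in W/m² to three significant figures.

Solar declination: sin δ = sin ε · sin λ_s = sin 5.80° × sin 17.5° = 0.03039, so δ = +1.741°.
cos H₀ = −tan(+62.2°) tan(+1.741°) = -0.0577, H₀ = 1.6285 rad.
Bracket: H₀ sin φ sin δ + cos φ cos δ sin H₀ = 1.6285×0.88458×0.03039 + 0.46639×0.99954×0.99834 = 0.043778 + 0.465402 = 0.509180.
Q̄ = (S₀/π) × [bracket] = (2043/π) × 0.509180 = 331.1 W/m².

Q̄ ≈ 331 W/m²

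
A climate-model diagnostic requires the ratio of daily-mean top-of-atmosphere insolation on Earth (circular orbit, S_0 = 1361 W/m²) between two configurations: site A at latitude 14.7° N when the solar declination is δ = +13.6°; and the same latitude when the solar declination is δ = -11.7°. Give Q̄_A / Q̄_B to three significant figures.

Q̄_A / Q̄_B ≈ 1.19

— Configuration A (ϕ=+14.7°):
cos h₀ = −tan(+14.7°) tan(+13.600°) = -0.0635, h₀ = 1.6343 rad.
Bracket: h₀ sin ϕ sin δ + cos ϕ cos δ sin h₀ = 1.6343×0.25376×0.23514 + 0.96727×0.97196×0.99798 = 0.097517 + 0.938249 = 1.035766.
Q̄ = (S_0/π) × [bracket] = (1361/π) × 1.035766 = 448.71 W/m².
— Configuration B (ϕ=+14.7°):
cos h₀ = −tan(+14.7°) tan(-11.700°) = 0.0543, h₀ = 1.5164 rad.
Bracket: h₀ sin ϕ sin δ + cos ϕ cos δ sin h₀ = 1.5164×0.25376×-0.20279 + 0.96727×0.97922×0.99852 = -0.078034 + 0.945768 = 0.867734.
Q̄ = (S_0/π) × [bracket] = (1361/π) × 0.867734 = 375.92 W/m².
Ratio Q̄_A / Q̄_B = 448.71 / 375.92 = 1.194.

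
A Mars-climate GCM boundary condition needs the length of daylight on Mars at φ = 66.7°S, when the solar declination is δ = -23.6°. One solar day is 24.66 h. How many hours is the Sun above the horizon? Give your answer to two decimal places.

24.66 h

Sunrise equation: cos H₀ = −tan φ · tan δ = -1.0144 ≤ −1, so the Sun never sets (polar day) and H₀ = π.
Daylight = 2H₀/(2π) × 24.66 h = (3.1416/π) × 24.66 = 24.66 h.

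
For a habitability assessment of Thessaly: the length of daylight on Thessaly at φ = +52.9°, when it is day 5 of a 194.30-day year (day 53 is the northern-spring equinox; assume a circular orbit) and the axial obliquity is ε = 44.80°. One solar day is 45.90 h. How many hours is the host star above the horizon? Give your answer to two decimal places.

Solar longitude: λ_s = 360° × (5 − 53)/194.30 = -88.935°, i.e. -88.935° + 360° = 271.065°.
sin δ = sin 44.80° × sin 271.065° = -0.70451, so δ = -44.790°.
cos H₀ = −tan φ · tan δ = 1.3126 ≥ 1, so the host star never rises (polar night) and H₀ = 0.
Daylight = 2H₀/(2π) × 45.90 h = (0.0000/π) × 45.90 = 0.00 h.

0.00 h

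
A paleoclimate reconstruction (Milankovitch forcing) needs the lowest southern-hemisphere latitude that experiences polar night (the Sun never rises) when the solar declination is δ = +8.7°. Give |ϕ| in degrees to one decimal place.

Polar night requires cos h₀ = −tan ϕ tan δ ≥ 1, i.e. tan ϕ tan δ ≤ −1.
The boundary is |tan ϕ| · |tan δ| = 1, so |ϕ| = 90° − |δ| = 90° − 8.7° = 81.3° in the southern hemisphere.

|ϕ| = 81.3°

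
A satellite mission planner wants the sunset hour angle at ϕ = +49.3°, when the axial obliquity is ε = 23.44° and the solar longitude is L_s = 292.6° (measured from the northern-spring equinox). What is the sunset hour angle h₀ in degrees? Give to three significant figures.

Solar declination: sin δ = sin ε · sin L_s = sin 23.44° × sin 292.6° = -0.36724, so δ = -21.546°.
cos h₀ = −tan ϕ · tan δ = −tan(+49.3°) × tan(-21.546°) = 0.4590, so h₀ = 1.0939 rad = 62.68°.

h₀ = 62.7°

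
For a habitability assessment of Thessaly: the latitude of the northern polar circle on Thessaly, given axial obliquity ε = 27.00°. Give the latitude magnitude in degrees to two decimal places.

63.00°

The polar circle is the lowest latitude that experiences at least one full rotation of continuous daylight at the northern-summer solstice; it lies at |φ| = 90° − ε = 90° − 27.00° = 63.00°.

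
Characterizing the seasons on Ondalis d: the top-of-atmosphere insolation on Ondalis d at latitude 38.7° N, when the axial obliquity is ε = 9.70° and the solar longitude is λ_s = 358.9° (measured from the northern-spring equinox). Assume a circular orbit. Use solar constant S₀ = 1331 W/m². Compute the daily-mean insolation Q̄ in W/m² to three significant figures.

Q̄ ≈ 329 W/m²

Solar declination: sin δ = sin ε · sin λ_s = sin 9.70° × sin 358.9° = -0.00323, so δ = -0.185°.
cos H₀ = −tan(+38.7°) tan(-0.185°) = 0.0026, H₀ = 1.5682 rad.
Bracket: H₀ sin φ sin δ + cos φ cos δ sin H₀ = 1.5682×0.62524×-0.00323 + 0.78043×0.99999×1.00000 = -0.003167 + 0.780422 = 0.777255.
Q̄ = (S₀/π) × [bracket] = (1331/π) × 0.777255 = 329.3 W/m².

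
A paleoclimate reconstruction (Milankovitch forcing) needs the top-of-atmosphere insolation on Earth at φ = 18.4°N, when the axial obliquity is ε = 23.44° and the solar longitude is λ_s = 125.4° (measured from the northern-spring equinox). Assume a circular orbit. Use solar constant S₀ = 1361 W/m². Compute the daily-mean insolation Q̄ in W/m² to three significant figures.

Q̄ ≈ 461 W/m²

Solar declination: sin δ = sin ε · sin λ_s = sin 23.44° × sin 125.4° = 0.32425, so δ = +18.920°.
cos H₀ = −tan(+18.4°) tan(+18.920°) = -0.1140, H₀ = 1.6851 rad.
Bracket: H₀ sin φ sin δ + cos φ cos δ sin H₀ = 1.6851×0.31565×0.32425 + 0.94888×0.94597×0.99348 = 0.172469 + 0.891760 = 1.064229.
Q̄ = (S₀/π) × [bracket] = (1361/π) × 1.064229 = 461.0 W/m².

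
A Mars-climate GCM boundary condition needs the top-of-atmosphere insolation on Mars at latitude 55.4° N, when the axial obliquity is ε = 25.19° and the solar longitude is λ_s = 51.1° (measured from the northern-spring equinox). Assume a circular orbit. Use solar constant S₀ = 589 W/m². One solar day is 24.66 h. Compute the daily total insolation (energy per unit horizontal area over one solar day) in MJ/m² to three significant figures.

Solar declination: sin δ = sin ε · sin λ_s = sin 25.19° × sin 51.1° = 0.33124, so δ = +19.344°.
cos H₀ = −tan(+55.4°) tan(+19.344°) = -0.5089, H₀ = 2.1047 rad.
Bracket: H₀ sin φ sin δ + cos φ cos δ sin H₀ = 2.1047×0.82314×0.33124 + 0.56784×0.94355×0.86084 = 0.573861 + 0.461226 = 1.035087.
Q̄ = (S₀/π) × [bracket] = (589/π) × 1.035087 = 194.06 W/m².
Daily total = Q̄ × 24.66 h × 3600 s/h = 194.06 × 24.66 × 3600 / 10⁶ = 17.23 MJ/m².

17.2 MJ/m²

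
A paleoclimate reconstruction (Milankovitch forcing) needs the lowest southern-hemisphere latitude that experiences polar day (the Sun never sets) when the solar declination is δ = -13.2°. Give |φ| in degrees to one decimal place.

|φ| = 76.8°

Polar day requires cos H₀ = −tan φ tan δ ≤ −1, i.e. tan φ tan δ ≥ 1.
The boundary is |tan φ| · |tan δ| = 1, so |φ| = 90° − |δ| = 90° − 13.2° = 76.8° in the southern hemisphere.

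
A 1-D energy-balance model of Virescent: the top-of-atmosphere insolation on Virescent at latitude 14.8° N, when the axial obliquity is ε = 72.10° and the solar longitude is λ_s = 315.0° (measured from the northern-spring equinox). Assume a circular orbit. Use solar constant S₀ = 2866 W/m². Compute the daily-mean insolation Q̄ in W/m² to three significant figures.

Solar declination: sin δ = sin ε · sin λ_s = sin 72.10° × sin 315.0° = -0.67288, so δ = -42.290°.
cos H₀ = −tan(+14.8°) tan(-42.290°) = 0.2403, H₀ = 1.3281 rad.
Bracket: H₀ sin φ sin δ + cos φ cos δ sin H₀ = 1.3281×0.25545×-0.67288 + 0.96682×0.73975×0.97069 = -0.228283 + 0.694242 = 0.465959.
Q̄ = (S₀/π) × [bracket] = (2866/π) × 0.465959 = 425.1 W/m².

Q̄ ≈ 425 W/m²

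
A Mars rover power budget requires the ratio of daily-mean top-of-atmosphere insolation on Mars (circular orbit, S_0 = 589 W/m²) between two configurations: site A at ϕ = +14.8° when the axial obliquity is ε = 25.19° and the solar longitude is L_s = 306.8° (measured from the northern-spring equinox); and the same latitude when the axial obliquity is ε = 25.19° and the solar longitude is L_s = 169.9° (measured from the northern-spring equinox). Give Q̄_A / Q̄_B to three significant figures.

— Configuration A (ϕ=+14.8°):
Solar declination: sin δ = sin ε · sin L_s = sin 25.19° × sin 306.8° = -0.34081, so δ = -19.926°.
cos h₀ = −tan(+14.8°) tan(-19.926°) = 0.0958, h₀ = 1.4749 rad.
Bracket: h₀ sin ϕ sin δ + cos ϕ cos δ sin h₀ = 1.4749×0.25545×-0.34081 + 0.96682×0.94013×0.99540 = -0.128405 + 0.904755 = 0.776350.
Q̄ = (S_0/π) × [bracket] = (589/π) × 0.776350 = 145.55 W/m².
— Configuration B (ϕ=+14.8°):
Solar declination: sin δ = sin ε · sin L_s = sin 25.19° × sin 169.9° = 0.07464, so δ = +4.281°.
cos h₀ = −tan(+14.8°) tan(+4.281°) = -0.0198, h₀ = 1.5906 rad.
Bracket: h₀ sin ϕ sin δ + cos ϕ cos δ sin h₀ = 1.5906×0.25545×0.07464 + 0.96682×0.99721×0.99980 = 0.030328 + 0.963930 = 0.994258.
Q̄ = (S_0/π) × [bracket] = (589/π) × 0.994258 = 186.41 W/m².
Ratio Q̄_A / Q̄_B = 145.55 / 186.41 = 0.7808.

Q̄_A / Q̄_B ≈ 0.781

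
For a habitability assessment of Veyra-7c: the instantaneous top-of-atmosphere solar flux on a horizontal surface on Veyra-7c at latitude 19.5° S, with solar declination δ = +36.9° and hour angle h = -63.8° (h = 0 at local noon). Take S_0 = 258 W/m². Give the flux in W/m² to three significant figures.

cos θ_z = sin ϕ sin δ + cos ϕ cos δ cos h = -0.200424 + 0.332814 = 0.132390.
Flux = S_0 · cos θ_z = 258 × 0.132390 = 34.16 W/m².

34.2 W/m²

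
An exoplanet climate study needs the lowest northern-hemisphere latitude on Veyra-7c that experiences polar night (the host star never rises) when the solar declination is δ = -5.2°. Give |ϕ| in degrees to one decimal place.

|ϕ| = 84.8°

Polar night requires cos h₀ = −tan ϕ tan δ ≥ 1, i.e. tan ϕ tan δ ≤ −1.
The boundary is |tan ϕ| · |tan δ| = 1, so |ϕ| = 90° − |δ| = 90° − 5.2° = 84.8° in the northern hemisphere.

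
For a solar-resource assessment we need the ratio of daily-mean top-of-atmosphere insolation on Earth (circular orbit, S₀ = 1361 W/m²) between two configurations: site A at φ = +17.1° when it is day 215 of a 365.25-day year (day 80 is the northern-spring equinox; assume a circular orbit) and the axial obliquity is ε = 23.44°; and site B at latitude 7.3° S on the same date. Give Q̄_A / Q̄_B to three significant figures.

— Configuration A (φ=+17.1°):
Solar longitude: λ_s = 360° × (215 − 80)/365.25 = 133.060°.
sin δ = sin 23.44° × sin 133.060° = 0.29064, so δ = +16.896°.
cos H₀ = −tan(+17.1°) tan(+16.896°) = -0.0934, H₀ = 1.6644 rad.
Bracket: H₀ sin φ sin δ + cos φ cos δ sin H₀ = 1.6644×0.29404×0.29064 + 0.95579×0.95683×0.99562 = 0.142239 + 0.910523 = 1.052762.
Q̄ = (S₀/π) × [bracket] = (1361/π) × 1.052762 = 456.08 W/m².
— Configuration B (φ=-7.3°):
cos H₀ = −tan(-7.3°) tan(+16.896°) = 0.0389, H₀ = 1.5319 rad.
Bracket: H₀ sin φ sin δ + cos φ cos δ sin H₀ = 1.5319×-0.12706×0.29064 + 0.99189×0.95683×0.99924 = -0.056571 + 0.948349 = 0.891778.
Q̄ = (S₀/π) × [bracket] = (1361/π) × 0.891778 = 386.34 W/m².
Ratio Q̄_A / Q̄_B = 456.08 / 386.34 = 1.181.

Q̄_A / Q̄_B ≈ 1.18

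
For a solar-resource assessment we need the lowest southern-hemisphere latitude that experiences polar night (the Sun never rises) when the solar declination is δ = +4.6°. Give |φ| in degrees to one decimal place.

Polar night requires cos H₀ = −tan φ tan δ ≥ 1, i.e. tan φ tan δ ≤ −1.
The boundary is |tan φ| · |tan δ| = 1, so |φ| = 90° − |δ| = 90° − 4.6° = 85.4° in the southern hemisphere.

|φ| = 85.4°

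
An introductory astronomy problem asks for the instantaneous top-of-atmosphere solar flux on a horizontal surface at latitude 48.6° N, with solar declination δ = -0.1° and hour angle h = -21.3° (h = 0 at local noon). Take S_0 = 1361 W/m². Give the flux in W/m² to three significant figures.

cos θ_z = sin ϕ sin δ + cos ϕ cos δ cos h = -0.001309 + 0.616138 = 0.614829.
Flux = S_0 · cos θ_z = 1361 × 0.614829 = 836.8 W/m².

837 W/m²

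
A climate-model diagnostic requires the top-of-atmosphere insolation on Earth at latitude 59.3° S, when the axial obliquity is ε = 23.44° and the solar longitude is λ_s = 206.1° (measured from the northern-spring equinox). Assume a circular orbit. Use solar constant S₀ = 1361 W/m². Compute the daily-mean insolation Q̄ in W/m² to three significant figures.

Solar declination: sin δ = sin ε · sin λ_s = sin 23.44° × sin 206.1° = -0.17500, so δ = -10.079°.
cos H₀ = −tan(-59.3°) tan(-10.079°) = -0.2994, H₀ = 1.8748 rad.
Bracket: H₀ sin φ sin δ + cos φ cos δ sin H₀ = 1.8748×-0.85985×-0.17500 + 0.51054×0.98457×0.95414 = 0.282108 + 0.479610 = 0.761718.
Q̄ = (S₀/π) × [bracket] = (1361/π) × 0.761718 = 330.0 W/m².

Q̄ ≈ 330 W/m²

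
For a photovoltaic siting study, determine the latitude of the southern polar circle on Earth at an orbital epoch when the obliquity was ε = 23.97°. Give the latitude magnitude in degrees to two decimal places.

66.03°

The polar circle is the lowest latitude that experiences at least one full rotation of continuous darkness at the northern-summer solstice; it lies at |φ| = 90° − ε = 90° − 23.97° = 66.03°.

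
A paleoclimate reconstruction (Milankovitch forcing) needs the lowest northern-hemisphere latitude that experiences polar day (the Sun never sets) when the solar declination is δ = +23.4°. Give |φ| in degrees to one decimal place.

Polar day requires cos H₀ = −tan φ tan δ ≤ −1, i.e. tan φ tan δ ≥ 1.
The boundary is |tan φ| · |tan δ| = 1, so |φ| = 90° − |δ| = 90° − 23.4° = 66.6° in the northern hemisphere.

|φ| = 66.6°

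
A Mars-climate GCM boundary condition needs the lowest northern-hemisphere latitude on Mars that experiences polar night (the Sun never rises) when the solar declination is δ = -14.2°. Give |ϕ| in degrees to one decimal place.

Polar night requires cos h₀ = −tan ϕ tan δ ≥ 1, i.e. tan ϕ tan δ ≤ −1.
The boundary is |tan ϕ| · |tan δ| = 1, so |ϕ| = 90° − |δ| = 90° − 14.2° = 75.8° in the northern hemisphere.

|ϕ| = 75.8°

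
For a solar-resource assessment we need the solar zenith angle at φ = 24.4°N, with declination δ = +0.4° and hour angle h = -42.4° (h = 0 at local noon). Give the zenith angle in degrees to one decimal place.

θ_z = 47.5°

cos θ_z = sin φ sin δ + cos φ cos δ cos h = 0.002884 + 0.672483 = 0.675367.
θ_z = arccos(0.675367) = 47.5°.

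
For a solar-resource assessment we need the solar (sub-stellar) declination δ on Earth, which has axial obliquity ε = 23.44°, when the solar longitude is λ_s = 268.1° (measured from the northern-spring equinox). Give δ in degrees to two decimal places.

δ = -23.43°

sin δ = sin ε · sin λ_s = sin 23.44° × sin 268.1° = -0.397570.
δ = arcsin(-0.397570) = -23.43°.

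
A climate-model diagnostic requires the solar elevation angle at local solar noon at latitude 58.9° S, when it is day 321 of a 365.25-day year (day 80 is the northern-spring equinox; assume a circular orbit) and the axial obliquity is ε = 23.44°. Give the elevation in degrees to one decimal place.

50.7°

Solar longitude: L_s = 360° × (321 − 80)/365.25 = 237.536°.
sin δ = sin 23.44° × sin 237.536° = -0.33563, so δ = -19.611°.
At local noon the hour angle is zero, so the zenith angle equals |ϕ − δ| = |-58.9° − (-19.611°)| = 39.289°.
Elevation = 90° − 39.289° = 50.7°.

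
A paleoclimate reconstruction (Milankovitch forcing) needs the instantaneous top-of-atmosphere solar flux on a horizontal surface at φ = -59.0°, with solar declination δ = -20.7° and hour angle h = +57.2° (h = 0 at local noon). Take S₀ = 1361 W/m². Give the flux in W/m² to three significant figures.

cos θ_z = sin φ sin δ + cos φ cos δ cos h = 0.302987 + 0.260989 = 0.563976.
Flux = S₀ · cos θ_z = 1361 × 0.563976 = 767.6 W/m².

768 W/m²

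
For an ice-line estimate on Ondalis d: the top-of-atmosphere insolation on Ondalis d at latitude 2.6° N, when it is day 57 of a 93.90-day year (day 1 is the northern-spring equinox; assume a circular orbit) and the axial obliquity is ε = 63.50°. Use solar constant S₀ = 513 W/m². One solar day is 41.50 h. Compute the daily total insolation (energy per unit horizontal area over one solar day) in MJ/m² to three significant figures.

Solar longitude: λ_s = 360° × (57 − 1)/93.90 = 214.696°.
sin δ = sin 63.50° × sin 214.696° = -0.50942, so δ = -30.625°.
cos H₀ = −tan(+2.6°) tan(-30.625°) = 0.0269, H₀ = 1.5439 rad.
Bracket: H₀ sin φ sin δ + cos φ cos δ sin H₀ = 1.5439×0.04536×-0.50942 + 0.99897×0.86052×0.99964 = -0.035675 + 0.859324 = 0.823649.
Q̄ = (S₀/π) × [bracket] = (513/π) × 0.823649 = 134.50 W/m².
Daily total = Q̄ × 41.50 h × 3600 s/h = 134.50 × 41.50 × 3600 / 10⁶ = 20.09 MJ/m².

20.1 MJ/m²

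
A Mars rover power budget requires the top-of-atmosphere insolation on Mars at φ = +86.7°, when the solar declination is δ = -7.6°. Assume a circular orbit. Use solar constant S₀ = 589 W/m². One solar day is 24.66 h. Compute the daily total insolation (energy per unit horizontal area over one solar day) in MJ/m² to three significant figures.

0.00 MJ/m²

cos H₀ = −tan(+86.7°) tan(-7.600°) = 2.3141 ≥ 1 ⇒ polar night, H₀ = 0 and Q̄ = 0.
Daily total = Q̄ × 24.66 h × 3600 s/h = 0.00 MJ/m².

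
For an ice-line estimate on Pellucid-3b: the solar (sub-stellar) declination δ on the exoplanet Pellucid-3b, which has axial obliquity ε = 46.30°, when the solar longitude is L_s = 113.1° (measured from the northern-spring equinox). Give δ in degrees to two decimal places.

δ = +41.68°

sin δ = sin ε · sin L_s = sin 46.30° × sin 113.1° = 0.665001.
δ = arcsin(0.665001) = +41.68°.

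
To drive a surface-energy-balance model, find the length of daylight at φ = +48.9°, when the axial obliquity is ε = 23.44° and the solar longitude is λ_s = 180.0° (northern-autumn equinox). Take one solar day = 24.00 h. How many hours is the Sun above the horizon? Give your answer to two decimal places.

12.00 h

Solar declination: sin δ = sin ε · sin λ_s = sin 23.44° × sin 180.0° = 0.00000, so δ = +0.000°.
cos H₀ = −tan φ · tan δ = −tan(+48.9°) × tan(+0.000°) = -0.0000, so H₀ = 1.5708 rad = 90.00°.
Daylight = 2H₀/(2π) × 24.00 h = (1.5708/π) × 24.00 = 12.00 h.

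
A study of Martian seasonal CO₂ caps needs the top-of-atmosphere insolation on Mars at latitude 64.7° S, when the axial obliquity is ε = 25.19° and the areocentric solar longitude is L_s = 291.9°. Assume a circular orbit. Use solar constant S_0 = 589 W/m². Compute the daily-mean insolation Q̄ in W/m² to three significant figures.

Q̄ ≈ 212 W/m²

sin δ = sin 25.19° × sin 291.9° = -0.39491, so δ = -23.260°.
cos h₀ = −tan(-64.7°) tan(-23.260°) = -0.9093, h₀ = 2.7125 rad.
Bracket: h₀ sin ϕ sin δ + cos ϕ cos δ sin h₀ = 2.7125×-0.90408×-0.39491 + 0.42736×0.91872×0.41605 = 0.968445 + 0.163351 = 1.131796.
Q̄ = (S_0/π) × [bracket] = (589/π) × 1.131796 = 212.2 W/m².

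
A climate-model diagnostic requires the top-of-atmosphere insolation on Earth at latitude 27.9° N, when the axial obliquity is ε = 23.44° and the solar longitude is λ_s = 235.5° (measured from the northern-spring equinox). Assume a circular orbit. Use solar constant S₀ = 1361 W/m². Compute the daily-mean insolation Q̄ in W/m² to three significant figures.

Solar declination: sin δ = sin ε · sin λ_s = sin 23.44° × sin 235.5° = -0.32783, so δ = -19.137°.
cos H₀ = −tan(+27.9°) tan(-19.137°) = 0.1837, H₀ = 1.3860 rad.
Bracket: H₀ sin φ sin δ + cos φ cos δ sin H₀ = 1.3860×0.46793×-0.32783 + 0.88377×0.94474×0.98298 = -0.212614 + 0.820722 = 0.608108.
Q̄ = (S₀/π) × [bracket] = (1361/π) × 0.608108 = 263.4 W/m².

Q̄ ≈ 263 W/m²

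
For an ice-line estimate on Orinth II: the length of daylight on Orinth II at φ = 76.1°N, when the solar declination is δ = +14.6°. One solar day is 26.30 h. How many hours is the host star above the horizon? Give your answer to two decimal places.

Sunrise equation: cos H₀ = −tan φ · tan δ = -1.0526 ≤ −1, so the host star never sets (polar day) and H₀ = π.
Daylight = 2H₀/(2π) × 26.30 h = (3.1416/π) × 26.30 = 26.30 h.

26.30 h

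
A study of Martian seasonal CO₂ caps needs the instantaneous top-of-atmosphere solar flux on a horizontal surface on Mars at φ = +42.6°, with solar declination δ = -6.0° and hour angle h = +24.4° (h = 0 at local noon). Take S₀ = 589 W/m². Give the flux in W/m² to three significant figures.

351 W/m²

cos θ_z = sin φ sin δ + cos φ cos δ cos h = -0.070753 + 0.666679 = 0.595926.
Flux = S₀ · cos θ_z = 589 × 0.595926 = 351.0 W/m².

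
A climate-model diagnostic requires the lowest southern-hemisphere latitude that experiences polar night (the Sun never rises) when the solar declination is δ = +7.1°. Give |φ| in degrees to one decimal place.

|φ| = 82.9°

Polar night requires cos H₀ = −tan φ tan δ ≥ 1, i.e. tan φ tan δ ≤ −1.
The boundary is |tan φ| · |tan δ| = 1, so |φ| = 90° − |δ| = 90° − 7.1° = 82.9° in the southern hemisphere.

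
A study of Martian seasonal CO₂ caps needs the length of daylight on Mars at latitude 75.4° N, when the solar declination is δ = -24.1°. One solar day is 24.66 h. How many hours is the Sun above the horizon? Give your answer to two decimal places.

0.00 h

cos H₀ = −tan φ · tan δ = 1.7173 ≥ 1, so the Sun never rises (polar night) and H₀ = 0.
Daylight = 2H₀/(2π) × 24.66 h = (0.0000/π) × 24.66 = 0.00 h.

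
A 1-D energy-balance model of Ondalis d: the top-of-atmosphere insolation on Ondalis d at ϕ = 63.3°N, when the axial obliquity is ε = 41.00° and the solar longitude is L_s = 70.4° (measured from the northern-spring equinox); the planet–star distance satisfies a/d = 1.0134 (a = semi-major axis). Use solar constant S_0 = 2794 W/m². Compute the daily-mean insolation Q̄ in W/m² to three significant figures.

Q̄ ≈ 1.58e+03 W/m²

Solar declination: sin δ = sin ε · sin L_s = sin 41.00° × sin 70.4° = 0.61805, so δ = +38.174°.
cos h₀ = −tan(+63.3°) tan(+38.174°) = -1.5631 ≤ −1 ⇒ polar day, h₀ = π.
Bracket: h₀ sin ϕ sin δ + cos ϕ cos δ sin h₀ = 3.1416×0.89337×0.61805 + 0.44932×0.78614×0.00000 = 1.734626 + 0.000000 = 1.734626.
Inverse-square distance factor (a/d)² = 1.0134² = 1.026980.
Q̄ = (S_0/π) × 1.026980 × [bracket] = (2794/π) × 1.026980 × 1.734626 = 1584 W/m².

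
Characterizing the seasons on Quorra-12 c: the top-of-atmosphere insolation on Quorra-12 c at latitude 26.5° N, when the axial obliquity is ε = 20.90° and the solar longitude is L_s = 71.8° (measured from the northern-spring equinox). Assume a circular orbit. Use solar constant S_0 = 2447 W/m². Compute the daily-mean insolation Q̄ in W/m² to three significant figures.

Solar declination: sin δ = sin ε · sin L_s = sin 20.90° × sin 71.8° = 0.33889, so δ = +19.809°.
cos h₀ = −tan(+26.5°) tan(+19.809°) = -0.1796, h₀ = 1.7514 rad.
Bracket: h₀ sin ϕ sin δ + cos ϕ cos δ sin h₀ = 1.7514×0.44620×0.33889 + 0.89493×0.94083×0.98374 = 0.264834 + 0.828286 = 1.093120.
Q̄ = (S_0/π) × [bracket] = (2447/π) × 1.093120 = 851.4 W/m².

Q̄ ≈ 851 W/m²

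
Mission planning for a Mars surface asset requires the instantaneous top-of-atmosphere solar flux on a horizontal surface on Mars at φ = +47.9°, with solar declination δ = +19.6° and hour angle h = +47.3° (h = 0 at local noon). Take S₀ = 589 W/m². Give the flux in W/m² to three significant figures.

399 W/m²

cos θ_z = sin φ sin δ + cos φ cos δ cos h = 0.248897 + 0.428312 = 0.677209.
Flux = S₀ · cos θ_z = 589 × 0.677209 = 398.9 W/m².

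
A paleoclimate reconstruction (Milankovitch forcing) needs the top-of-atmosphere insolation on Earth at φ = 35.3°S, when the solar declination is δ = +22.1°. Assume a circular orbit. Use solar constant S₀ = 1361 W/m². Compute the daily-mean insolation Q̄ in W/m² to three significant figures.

cos H₀ = −tan(-35.3°) tan(+22.100°) = 0.2875, H₀ = 1.2792 rad.
Bracket: H₀ sin φ sin δ + cos φ cos δ sin H₀ = 1.2792×-0.57786×0.37622 + 0.81614×0.92653×0.95778 = -0.278101 + 0.724252 = 0.446151.
Q̄ = (S₀/π) × [bracket] = (1361/π) × 0.446151 = 193.3 W/m².

Q̄ ≈ 193 W/m²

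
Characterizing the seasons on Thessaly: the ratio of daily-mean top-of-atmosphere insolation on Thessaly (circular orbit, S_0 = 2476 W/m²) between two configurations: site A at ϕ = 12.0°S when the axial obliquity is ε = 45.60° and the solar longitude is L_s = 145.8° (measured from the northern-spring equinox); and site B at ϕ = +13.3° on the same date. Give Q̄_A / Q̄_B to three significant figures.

Q̄_A / Q̄_B ≈ 0.738

— Configuration A (ϕ=-12.0°):
Solar declination: sin δ = sin ε · sin L_s = sin 45.60° × sin 145.8° = 0.40159, so δ = +23.678°.
cos h₀ = −tan(-12.0°) tan(+23.678°) = 0.0932, h₀ = 1.4775 rad.
Bracket: h₀ sin ϕ sin δ + cos ϕ cos δ sin h₀ = 1.4775×-0.20791×0.40159 + 0.97815×0.91582×0.99565 = -0.123363 + 0.891913 = 0.768550.
Q̄ = (S_0/π) × [bracket] = (2476/π) × 0.768550 = 605.72 W/m².
— Configuration B (ϕ=+13.3°):
cos h₀ = −tan(+13.3°) tan(+23.678°) = -0.1037, h₀ = 1.6746 rad.
Bracket: h₀ sin ϕ sin δ + cos ϕ cos δ sin h₀ = 1.6746×0.23005×0.40159 + 0.97318×0.91582×0.99461 = 0.154709 + 0.886454 = 1.041163.
Q̄ = (S_0/π) × [bracket] = (2476/π) × 1.041163 = 820.58 W/m².
Ratio Q̄_A / Q̄_B = 605.72 / 820.58 = 0.7382.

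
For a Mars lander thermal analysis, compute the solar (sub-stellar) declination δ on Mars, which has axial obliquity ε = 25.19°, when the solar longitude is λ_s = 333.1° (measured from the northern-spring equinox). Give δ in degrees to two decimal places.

δ = -11.10°

sin δ = sin ε · sin λ_s = sin 25.19° × sin 333.1° = -0.192566.
δ = arcsin(-0.192566) = -11.10°.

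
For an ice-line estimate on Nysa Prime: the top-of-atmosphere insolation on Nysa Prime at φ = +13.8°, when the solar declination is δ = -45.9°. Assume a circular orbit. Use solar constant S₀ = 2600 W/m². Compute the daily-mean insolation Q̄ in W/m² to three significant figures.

Q̄ ≈ 355 W/m²

cos H₀ = −tan(+13.8°) tan(-45.900°) = 0.2535, H₀ = 1.3145 rad.
Bracket: H₀ sin φ sin δ + cos φ cos δ sin H₀ = 1.3145×0.23853×-0.71813 + 0.97113×0.69591×0.96734 = -0.225168 + 0.653747 = 0.428579.
Q̄ = (S₀/π) × [bracket] = (2600/π) × 0.428579 = 354.7 W/m².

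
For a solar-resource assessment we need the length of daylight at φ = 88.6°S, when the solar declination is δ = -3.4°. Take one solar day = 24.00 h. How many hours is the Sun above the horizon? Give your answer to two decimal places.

24.00 h

Sunrise equation: cos H₀ = −tan φ · tan δ = -2.4309 ≤ −1, so the Sun never sets (polar day) and H₀ = π.
Daylight = 2H₀/(2π) × 24.00 h = (3.1416/π) × 24.00 = 24.00 h.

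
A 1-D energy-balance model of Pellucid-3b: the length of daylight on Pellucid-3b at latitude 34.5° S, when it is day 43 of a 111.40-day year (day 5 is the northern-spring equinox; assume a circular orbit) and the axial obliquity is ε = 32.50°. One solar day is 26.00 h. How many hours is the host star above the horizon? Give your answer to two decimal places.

10.06 h

Solar longitude: L_s = 360° × (43 − 5)/111.40 = 122.801°.
sin δ = sin 32.50° × sin 122.801° = 0.45163, so δ = +26.848°.
cos h₀ = −tan ϕ · tan δ = −tan(-34.5°) × tan(+26.848°) = 0.3479, so h₀ = 1.2155 rad = 69.64°.
Daylight = 2h₀/(2π) × 26.00 h = (1.2155/π) × 26.00 = 10.06 h.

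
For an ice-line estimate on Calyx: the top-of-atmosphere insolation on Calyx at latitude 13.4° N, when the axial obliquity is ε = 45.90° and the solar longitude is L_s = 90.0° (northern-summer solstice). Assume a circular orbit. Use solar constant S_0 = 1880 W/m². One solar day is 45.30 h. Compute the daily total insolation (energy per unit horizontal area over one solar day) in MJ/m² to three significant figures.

Solar declination: sin δ = sin ε · sin L_s = sin 45.90° × sin 90.0° = 0.71813, so δ = +45.900°.
cos h₀ = −tan(+13.4°) tan(+45.900°) = -0.2458, h₀ = 1.8192 rad.
Bracket: h₀ sin ϕ sin δ + cos ϕ cos δ sin h₀ = 1.8192×0.23175×0.71813 + 0.97278×0.69591×0.96931 = 0.302763 + 0.656191 = 0.958954.
Q̄ = (S_0/π) × [bracket] = (1880/π) × 0.958954 = 573.86 W/m².
Daily total = Q̄ × 45.30 h × 3600 s/h = 573.86 × 45.30 × 3600 / 10⁶ = 93.59 MJ/m².

93.6 MJ/m²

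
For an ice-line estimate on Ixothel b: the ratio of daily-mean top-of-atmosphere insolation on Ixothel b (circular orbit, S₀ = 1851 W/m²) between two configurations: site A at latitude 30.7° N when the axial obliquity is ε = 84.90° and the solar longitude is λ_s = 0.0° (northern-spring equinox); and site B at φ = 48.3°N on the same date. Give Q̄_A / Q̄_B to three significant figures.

— Configuration A (φ=+30.7°):
Solar declination: sin δ = sin ε · sin λ_s = sin 84.90° × sin 0.0° = 0.00000, so δ = +0.000°.
cos H₀ = −tan(+30.7°) tan(+0.000°) = -0.0000, H₀ = 1.5708 rad.
Bracket: H₀ sin φ sin δ + cos φ cos δ sin H₀ = 1.5708×0.51054×0.00000 + 0.85985×1.00000×1.00000 = 0.000000 + 0.859850 = 0.859850.
Q̄ = (S₀/π) × [bracket] = (1851/π) × 0.859850 = 506.62 W/m².
— Configuration B (φ=+48.3°):
cos H₀ = −tan(+48.3°) tan(+0.000°) = -0.0000, H₀ = 1.5708 rad.
Bracket: H₀ sin φ sin δ + cos φ cos δ sin H₀ = 1.5708×0.74664×0.00000 + 0.66523×1.00000×1.00000 = 0.000000 + 0.665230 = 0.665230.
Q̄ = (S₀/π) × [bracket] = (1851/π) × 0.665230 = 391.95 W/m².
Ratio Q̄_A / Q̄_B = 506.62 / 391.95 = 1.293.

Q̄_A / Q̄_B ≈ 1.29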